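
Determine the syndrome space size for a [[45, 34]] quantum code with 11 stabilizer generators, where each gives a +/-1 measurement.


Each stabilizer generator gives a binary (+1 or -1) measurement outcome.
With 11 independent generators:
Total syndromes = 2^11
= 2048

2048


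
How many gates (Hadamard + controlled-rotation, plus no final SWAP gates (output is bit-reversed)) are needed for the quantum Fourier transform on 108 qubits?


Hadamard gates: 108
Controlled rotations: n*(n-1)/2 = 108*107/2 = 5778
SWAP gates: 0 (omitted)
Total = 108 + 5778
= 5886

5886


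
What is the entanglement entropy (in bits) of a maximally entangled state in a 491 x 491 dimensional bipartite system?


For a maximally entangled state in d x d:
S = log2(d) = log2(491)
= 8.9396

8.9396


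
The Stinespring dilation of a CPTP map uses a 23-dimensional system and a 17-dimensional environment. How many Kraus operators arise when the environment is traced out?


Tracing out the environment in an orthonormal basis {|i>_E} gives Kraus operators K_i = <i|_E U |0>_E.
Number of Kraus operators = dim(H_env) = d_env
= 17

17


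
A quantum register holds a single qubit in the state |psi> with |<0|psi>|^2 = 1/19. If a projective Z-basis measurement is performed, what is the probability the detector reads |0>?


|alpha|^2 = 1/19 = 0.0526
|beta|^2 = 1 - 1/19 = 18/19 = 0.9474
P(|0>) = |alpha|^2 = 0.0526

0.0526


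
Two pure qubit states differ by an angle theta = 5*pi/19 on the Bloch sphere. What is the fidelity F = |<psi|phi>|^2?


For states separated by angle theta on Bloch sphere:
F = cos^2(theta/2)
theta = 5*pi/19 = 0.8267
theta/2 = 0.4134
cos(theta/2) = 0.9158
F = 0.8386

0.8386


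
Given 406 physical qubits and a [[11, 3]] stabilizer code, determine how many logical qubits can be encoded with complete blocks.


Each code block uses 11 physical qubits for 3 logical qubit(s).
Number of complete blocks = floor(406 / 11) = 36
Logical qubits = 36 * 3
= 108

108


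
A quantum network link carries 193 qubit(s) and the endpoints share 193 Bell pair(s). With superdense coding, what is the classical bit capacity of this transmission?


Superdense coding allows 2 classical bits per shared entangled pair.
193 pair(s) -> 2 * 193 = 386 classical bits

386


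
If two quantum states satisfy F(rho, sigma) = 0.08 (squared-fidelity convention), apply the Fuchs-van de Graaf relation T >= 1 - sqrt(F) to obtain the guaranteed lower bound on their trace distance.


Fuchs-van de Graaf (squared-fidelity convention): 1 - sqrt(F) <= T <= sqrt(1 - F).
Lower bound: T >= 1 - sqrt(F)
sqrt(F) = sqrt(0.08) = 0.2828
T >= 1 - 0.2828
T >= 0.7172

0.7172


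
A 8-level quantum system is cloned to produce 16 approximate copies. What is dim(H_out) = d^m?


Output space = H^(tensor 16) where dim(H) = 8
dim = 8^16
= 64 (after 2 factors)
= 512 (after 3 factors)
= 4096 (after 4 factors)
= 32768 (after 5 factors)
= 262144 (after 6 factors)
= 2097152 (after 7 factors)
= 16777216 (after 8 factors)
= 134217728 (after 9 factors)
= 1073741824 (after 10 factors)
= 8589934592 (after 11 factors)
= 68719476736 (after 12 factors)
= 549755813888 (after 13 factors)
= 4398046511104 (after 14 factors)
= 35184372088832 (after 15 factors)
= 281474976710656 (after 16 factors)
= 281474976710656

281474976710656


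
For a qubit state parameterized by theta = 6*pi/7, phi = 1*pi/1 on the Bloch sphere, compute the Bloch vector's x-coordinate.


theta = 2.6928, phi = 3.1416
r_x = sin(theta)*cos(phi) = 0.4339 * -1.0000
r_x = -0.4339

-0.4339


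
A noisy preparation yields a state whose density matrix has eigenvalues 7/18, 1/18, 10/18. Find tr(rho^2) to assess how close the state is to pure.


tr(rho^2) = sum of eigenvalues squared
= (7/18)^2 + (1/18)^2 + (10/18)^2
= (49 + 1 + 100) / 324
= 150/324
= 0.4630

0.4630


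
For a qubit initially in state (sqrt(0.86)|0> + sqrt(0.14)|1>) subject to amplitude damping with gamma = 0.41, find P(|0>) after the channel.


For amplitude damping with parameter gamma on state sqrt(a)|0> + sqrt(b)|1>:
alpha^2 = 0.86, beta^2 = 0.14
P(|0>) = alpha^2 + gamma * beta^2
= 0.86 + 0.41 * 0.14
= 0.86 + 0.0574
= 0.9174

0.9174


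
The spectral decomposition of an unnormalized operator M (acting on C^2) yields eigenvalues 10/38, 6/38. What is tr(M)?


tr(M) = sum of eigenvalues
= 10/38 + 6/38
= 16/38
= 0.4211

0.4211


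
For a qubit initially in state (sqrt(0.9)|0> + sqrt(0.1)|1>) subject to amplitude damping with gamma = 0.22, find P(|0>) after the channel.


For amplitude damping with parameter gamma on state sqrt(a)|0> + sqrt(b)|1>:
alpha^2 = 0.9, beta^2 = 0.1
P(|0>) = alpha^2 + gamma * beta^2
= 0.9 + 0.22 * 0.1
= 0.9 + 0.0220
= 0.9220

0.9220


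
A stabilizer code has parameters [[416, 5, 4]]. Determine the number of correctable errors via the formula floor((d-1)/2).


Code parameters: [[416, 5, 4]], distance d = 4.
Number of correctable errors = floor((d-1)/2)
= floor((4 - 1)/2)
= floor(3/2)
= 1

1


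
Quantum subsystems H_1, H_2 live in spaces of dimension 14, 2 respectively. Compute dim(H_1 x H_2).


dim(H_1 x H_2) = 14 * 2
= 28

28


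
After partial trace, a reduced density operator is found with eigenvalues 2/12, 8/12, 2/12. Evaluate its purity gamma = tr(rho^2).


tr(rho^2) = sum of eigenvalues squared
= (2/12)^2 + (8/12)^2 + (2/12)^2
= (4 + 64 + 4) / 144
= 72/144
= 0.5000

0.5000


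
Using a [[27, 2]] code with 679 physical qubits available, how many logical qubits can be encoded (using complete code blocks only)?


Each code block uses 27 physical qubits for 2 logical qubit(s).
Number of complete blocks = floor(679 / 27) = 25
Logical qubits = 25 * 2
= 50

50


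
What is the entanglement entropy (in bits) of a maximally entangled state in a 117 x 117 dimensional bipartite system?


For a maximally entangled state in d x d:
S = log2(d) = log2(117)
= 6.8704

6.8704


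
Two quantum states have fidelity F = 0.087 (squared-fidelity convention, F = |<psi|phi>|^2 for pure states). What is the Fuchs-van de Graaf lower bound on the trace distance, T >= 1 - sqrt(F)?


Fuchs-van de Graaf (squared-fidelity convention): 1 - sqrt(F) <= T <= sqrt(1 - F).
Lower bound: T >= 1 - sqrt(F)
sqrt(F) = sqrt(0.087) = 0.2950
T >= 1 - 0.2950
T >= 0.7050

0.7050


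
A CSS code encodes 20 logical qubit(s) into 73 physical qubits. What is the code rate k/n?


Code rate R = k/n
= 20/73
= 0.2740

0.2740


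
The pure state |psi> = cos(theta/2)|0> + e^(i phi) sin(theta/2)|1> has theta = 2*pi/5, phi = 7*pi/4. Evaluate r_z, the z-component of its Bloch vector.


theta = 1.2566, phi = 5.4978
r_z = cos(theta) = 0.3090

0.3090


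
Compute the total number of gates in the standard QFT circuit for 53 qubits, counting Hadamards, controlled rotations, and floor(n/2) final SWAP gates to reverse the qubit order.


Hadamard gates: 53
Controlled rotations: n*(n-1)/2 = 53*52/2 = 1378
SWAP gates: floor(n/2) = floor(53/2) = 26
Total = 53 + 1378 + 26
= 1457

1457


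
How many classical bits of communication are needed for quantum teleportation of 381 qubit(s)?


Quantum teleportation requires 2 classical bits per qubit teleported.
381 qubit(s) -> 2 * 381 = 762 classical bits

762


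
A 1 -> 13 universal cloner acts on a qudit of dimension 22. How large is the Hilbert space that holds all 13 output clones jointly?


Output space = H^(tensor 13) where dim(H) = 22
dim = 22^13
= 484 (after 2 factors)
= 10648 (after 3 factors)
= 234256 (after 4 factors)
= 5153632 (after 5 factors)
= 113379904 (after 6 factors)
= 2494357888 (after 7 factors)
= 54875873536 (after 8 factors)
= 1207269217792 (after 9 factors)
= 26559922791424 (after 10 factors)
= 584318301411328 (after 11 factors)
= 12855002631049216 (after 12 factors)
= 282810057883082752 (after 13 factors)
= 282810057883082752

282810057883082752


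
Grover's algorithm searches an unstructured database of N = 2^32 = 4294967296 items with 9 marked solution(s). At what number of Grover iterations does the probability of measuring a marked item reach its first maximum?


After j Grover iterations the success probability is P(j) = sin^2((2j+1)*theta), where sin(theta) = sqrt(k/N).
N = 2^32 = 4294967296, k = 9
sin(theta) = sqrt(k/N) = 4.577636719e-05
theta = arcsin(sqrt(k/N)) = 4.57763672e-05 rad
P(j) reaches its first maximum when (2j+1)*theta is as close as possible to pi/2, i.e. j = round(pi/(4*theta) - 1/2).
pi/(4*theta) - 1/2 = 17156.7847
(For comparison, the common estimate pi/4 * sqrt(N/k) = 17157.2847; the exact maximiser is used here.)
Optimal iterations = 17157

17157


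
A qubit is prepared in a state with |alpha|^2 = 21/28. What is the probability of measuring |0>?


|alpha|^2 = 21/28 = 0.7500
|beta|^2 = 1 - 21/28 = 7/28 = 0.2500
P(|0>) = |alpha|^2 = 0.7500

0.7500


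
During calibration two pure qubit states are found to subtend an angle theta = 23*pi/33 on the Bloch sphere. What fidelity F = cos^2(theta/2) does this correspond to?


For states separated by angle theta on Bloch sphere:
F = cos^2(theta/2)
theta = 23*pi/33 = 2.1896
theta/2 = 1.0948
cos(theta/2) = 0.4582
F = 0.2100

0.2100


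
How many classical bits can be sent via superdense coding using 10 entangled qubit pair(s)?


Superdense coding allows 2 classical bits per shared entangled pair.
10 pair(s) -> 2 * 10 = 20 classical bits

20


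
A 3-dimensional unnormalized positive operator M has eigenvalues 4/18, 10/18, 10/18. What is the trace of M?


tr(M) = sum of eigenvalues
= 4/18 + 10/18 + 10/18
= 24/18
= 1.3333

1.3333


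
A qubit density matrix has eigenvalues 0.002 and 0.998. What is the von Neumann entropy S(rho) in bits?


S = -p*log2(p) - (1-p)*log2(1-p)
p = 0.0020, 1-p = 0.9980
= -0.0020 * log2(0.0020) - 0.9980 * log2(0.9980)
= -(-0.0179) - (-0.0029)
= 0.0208

0.0208


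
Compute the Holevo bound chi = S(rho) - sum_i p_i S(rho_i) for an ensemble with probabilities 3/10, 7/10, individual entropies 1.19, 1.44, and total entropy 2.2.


chi = S(rho) - sum_i p_i * S(rho_i)
Weighted entropy = 3/10 * 1.19 + 7/10 * 1.44
= 1.3650
chi = 2.2 - 1.3650
= 0.8350

0.8350


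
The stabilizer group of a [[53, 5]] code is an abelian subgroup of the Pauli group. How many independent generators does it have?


For an [[n,k]] stabilizer code:
Number of stabilizer generators = n - k
= 53 - 5
= 48

48


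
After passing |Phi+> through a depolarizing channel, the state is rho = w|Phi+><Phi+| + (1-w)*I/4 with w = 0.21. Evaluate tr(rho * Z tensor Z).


|Phi+> = (|00> + |11>)/sqrt(2)
For the pure Bell state, <Z_A Z_B> = +1 (Bell-state Pauli correlator).
The maximally-mixed part I/4 has tr(I/4 * P tensor P) = 0 for any traceless Pauli P.
So <Z_A Z_B>_rho = w * (+1) + (1 - w) * 0
= 0.21 * (+1)
= 0.2100

0.2100


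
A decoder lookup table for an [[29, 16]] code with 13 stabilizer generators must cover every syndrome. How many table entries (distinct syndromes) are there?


Each stabilizer generator gives a binary (+1 or -1) measurement outcome.
With 13 independent generators:
Total syndromes = 2^13
= 8192

8192


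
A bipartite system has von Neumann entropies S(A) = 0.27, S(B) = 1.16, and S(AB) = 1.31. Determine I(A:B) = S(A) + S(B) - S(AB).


I(A:B) = S(A) + S(B) - S(AB)
= 0.27 + 1.16 - 1.31
= 0.1200

0.1200


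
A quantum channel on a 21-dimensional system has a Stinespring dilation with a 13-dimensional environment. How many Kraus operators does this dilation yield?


Tracing out the environment in an orthonormal basis {|i>_E} gives Kraus operators K_i = <i|_E U |0>_E.
Number of Kraus operators = dim(H_env) = d_env
= 13

13


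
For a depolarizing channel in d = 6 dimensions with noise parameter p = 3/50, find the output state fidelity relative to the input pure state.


F = (1-p) + p/d
= (1 - 0.0600) + 0.0600/6
= 0.9400 + 0.0100
= 0.9500

0.9500


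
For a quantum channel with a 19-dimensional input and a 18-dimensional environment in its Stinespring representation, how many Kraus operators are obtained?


Tracing out the environment in an orthonormal basis {|i>_E} gives Kraus operators K_i = <i|_E U |0>_E.
Number of Kraus operators = dim(H_env) = d_env
= 18

18


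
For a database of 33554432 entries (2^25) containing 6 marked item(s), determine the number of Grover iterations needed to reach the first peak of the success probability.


After j Grover iterations the success probability is P(j) = sin^2((2j+1)*theta), where sin(theta) = sqrt(k/N).
N = 2^25 = 33554432, k = 6
sin(theta) = sqrt(k/N) = 0.0004228639667
theta = arcsin(sqrt(k/N)) = 0.0004228639793 rad
P(j) reaches its first maximum when (2j+1)*theta is as close as possible to pi/2, i.e. j = round(pi/(4*theta) - 1/2).
pi/(4*theta) - 1/2 = 1856.8305
(For comparison, the common estimate pi/4 * sqrt(N/k) = 1857.3305; the exact maximiser is used here.)
Optimal iterations = 1857

1857


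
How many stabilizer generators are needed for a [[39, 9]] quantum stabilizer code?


For an [[n,k]] stabilizer code:
Number of stabilizer generators = n - k
= 39 - 9
= 30

30


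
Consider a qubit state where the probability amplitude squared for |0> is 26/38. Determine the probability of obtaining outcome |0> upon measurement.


|alpha|^2 = 26/38 = 0.6842
|beta|^2 = 1 - 26/38 = 12/38 = 0.3158
P(|0>) = |alpha|^2 = 0.6842

0.6842


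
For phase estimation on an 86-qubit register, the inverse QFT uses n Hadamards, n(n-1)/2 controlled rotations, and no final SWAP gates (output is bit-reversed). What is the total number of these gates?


Hadamard gates: 86
Controlled rotations: n*(n-1)/2 = 86*85/2 = 3655
SWAP gates: 0 (omitted)
Total = 86 + 3655
= 3741

3741


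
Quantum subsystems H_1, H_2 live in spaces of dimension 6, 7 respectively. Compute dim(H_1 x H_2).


dim(H_1 x H_2) = 6 * 7
= 42

42


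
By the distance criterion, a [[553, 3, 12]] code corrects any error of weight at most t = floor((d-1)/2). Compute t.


Code parameters: [[553, 3, 12]], distance d = 12.
Number of correctable errors = floor((d-1)/2)
= floor((12 - 1)/2)
= floor(11/2)
= 5

5


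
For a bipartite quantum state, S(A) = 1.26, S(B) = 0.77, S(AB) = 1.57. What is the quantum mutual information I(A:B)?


I(A:B) = S(A) + S(B) - S(AB)
= 1.26 + 0.77 - 1.57
= 0.4600

0.4600


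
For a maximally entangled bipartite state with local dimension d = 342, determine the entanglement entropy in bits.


For a maximally entangled state in d x d:
S = log2(d) = log2(342)
= 8.4179

8.4179


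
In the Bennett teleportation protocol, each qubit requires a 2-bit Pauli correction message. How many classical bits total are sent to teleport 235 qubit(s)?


Quantum teleportation requires 2 classical bits per qubit teleported.
235 qubit(s) -> 2 * 235 = 470 classical bits

470


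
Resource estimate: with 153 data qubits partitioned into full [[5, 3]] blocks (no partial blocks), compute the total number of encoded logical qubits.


Each code block uses 5 physical qubits for 3 logical qubit(s).
Number of complete blocks = floor(153 / 5) = 30
Logical qubits = 30 * 3
= 90

90


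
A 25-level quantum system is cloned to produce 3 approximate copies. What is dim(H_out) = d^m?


Output space = H^(tensor 3) where dim(H) = 25
dim = 25^3
= 625 (after 2 factors)
= 15625 (after 3 factors)
= 15625

15625


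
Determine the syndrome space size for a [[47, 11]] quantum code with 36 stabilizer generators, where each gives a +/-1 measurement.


Each stabilizer generator gives a binary (+1 or -1) measurement outcome.
With 36 independent generators:
Total syndromes = 2^36
= 68719476736

68719476736


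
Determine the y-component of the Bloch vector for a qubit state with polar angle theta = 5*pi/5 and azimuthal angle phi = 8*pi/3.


theta = 3.1416, phi = 8.3776
r_y = sin(theta)*sin(phi) = 0.0000 * 0.8660
r_y = 0.0000

0.0000


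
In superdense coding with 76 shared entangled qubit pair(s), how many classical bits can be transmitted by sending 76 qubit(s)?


Superdense coding allows 2 classical bits per shared entangled pair.
76 pair(s) -> 2 * 76 = 152 classical bits

152


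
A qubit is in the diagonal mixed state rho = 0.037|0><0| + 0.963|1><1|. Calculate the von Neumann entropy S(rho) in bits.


S = -p*log2(p) - (1-p)*log2(1-p)
p = 0.0370, 1-p = 0.9630
= -0.0370 * log2(0.0370) - 0.9630 * log2(0.9630)
= -(-0.1760) - (-0.0524)
= 0.2284

0.2284


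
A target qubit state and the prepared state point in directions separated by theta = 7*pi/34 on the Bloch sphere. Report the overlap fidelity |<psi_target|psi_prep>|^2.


For states separated by angle theta on Bloch sphere:
F = cos^2(theta/2)
theta = 7*pi/34 = 0.6468
theta/2 = 0.3234
cos(theta/2) = 0.9482
F = 0.8990

0.8990


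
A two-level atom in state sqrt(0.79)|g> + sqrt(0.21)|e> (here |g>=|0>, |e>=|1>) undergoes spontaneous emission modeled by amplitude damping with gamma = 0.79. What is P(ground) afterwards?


For amplitude damping with parameter gamma on state sqrt(a)|0> + sqrt(b)|1>:
alpha^2 = 0.79, beta^2 = 0.21
P(|0>) = alpha^2 + gamma * beta^2
= 0.79 + 0.79 * 0.21
= 0.79 + 0.1659
= 0.9559

0.9559


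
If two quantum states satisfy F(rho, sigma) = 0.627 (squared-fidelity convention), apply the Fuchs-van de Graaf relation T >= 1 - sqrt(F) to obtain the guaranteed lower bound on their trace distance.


Fuchs-van de Graaf (squared-fidelity convention): 1 - sqrt(F) <= T <= sqrt(1 - F).
Lower bound: T >= 1 - sqrt(F)
sqrt(F) = sqrt(0.627) = 0.7918
T >= 1 - 0.7918
T >= 0.2082

0.2082


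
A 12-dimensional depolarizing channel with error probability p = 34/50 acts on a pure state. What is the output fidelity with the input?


F = (1-p) + p/d
= (1 - 0.6800) + 0.6800/12
= 0.3200 + 0.0567
= 0.3767

0.3767


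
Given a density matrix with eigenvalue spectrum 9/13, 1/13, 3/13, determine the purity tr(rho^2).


tr(rho^2) = sum of eigenvalues squared
= (9/13)^2 + (1/13)^2 + (3/13)^2
= (81 + 1 + 9) / 169
= 91/169
= 0.5385

0.5385


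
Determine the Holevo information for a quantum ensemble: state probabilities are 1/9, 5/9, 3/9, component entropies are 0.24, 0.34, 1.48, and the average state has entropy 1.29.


chi = S(rho) - sum_i p_i * S(rho_i)
Weighted entropy = 1/9 * 0.24 + 5/9 * 0.34 + 3/9 * 1.48
= 0.7089
chi = 1.29 - 0.7089
= 0.5811

0.5811


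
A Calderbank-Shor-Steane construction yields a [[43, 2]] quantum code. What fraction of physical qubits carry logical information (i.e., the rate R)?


Code rate R = k/n
= 2/43
= 0.0465

0.0465


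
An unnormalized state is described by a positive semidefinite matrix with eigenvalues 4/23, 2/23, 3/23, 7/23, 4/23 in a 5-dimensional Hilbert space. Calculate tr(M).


tr(M) = sum of eigenvalues
= 4/23 + 2/23 + 3/23 + 7/23 + 4/23
= 20/23
= 0.8696

0.8696


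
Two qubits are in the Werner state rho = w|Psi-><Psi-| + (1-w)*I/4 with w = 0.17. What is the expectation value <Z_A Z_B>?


|Psi-> = (|01> - |10>)/sqrt(2)
For the pure Bell state, <Z_A Z_B> = -1 (Bell-state Pauli correlator).
The maximally-mixed part I/4 has tr(I/4 * P tensor P) = 0 for any traceless Pauli P.
So <Z_A Z_B>_rho = w * (-1) + (1 - w) * 0
= 0.17 * (-1)
= -0.1700

-0.1700


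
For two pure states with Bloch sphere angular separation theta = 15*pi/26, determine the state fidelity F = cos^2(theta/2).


For states separated by angle theta on Bloch sphere:
F = cos^2(theta/2)
theta = 15*pi/26 = 1.8125
theta/2 = 0.9062
cos(theta/2) = 0.6167
F = 0.3803

0.3803


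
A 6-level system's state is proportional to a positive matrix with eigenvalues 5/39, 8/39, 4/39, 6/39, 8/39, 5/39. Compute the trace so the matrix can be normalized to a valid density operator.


tr(M) = sum of eigenvalues
= 5/39 + 8/39 + 4/39 + 6/39 + 8/39 + 5/39
= 36/39
= 0.9231

0.9231


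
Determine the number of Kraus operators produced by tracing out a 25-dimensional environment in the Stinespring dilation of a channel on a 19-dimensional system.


Tracing out the environment in an orthonormal basis {|i>_E} gives Kraus operators K_i = <i|_E U |0>_E.
Number of Kraus operators = dim(H_env) = d_env
= 25

25


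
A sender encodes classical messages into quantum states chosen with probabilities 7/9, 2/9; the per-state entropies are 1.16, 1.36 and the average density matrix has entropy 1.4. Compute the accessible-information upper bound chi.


chi = S(rho) - sum_i p_i * S(rho_i)
Weighted entropy = 7/9 * 1.16 + 2/9 * 1.36
= 1.2044
chi = 1.4 - 1.2044
= 0.1956

0.1956


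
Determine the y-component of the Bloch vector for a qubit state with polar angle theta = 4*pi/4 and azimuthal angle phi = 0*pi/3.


theta = 3.1416, phi = 0.0000
r_y = sin(theta)*sin(phi) = 0.0000 * 0.0000
r_y = 0.0000

0.0000


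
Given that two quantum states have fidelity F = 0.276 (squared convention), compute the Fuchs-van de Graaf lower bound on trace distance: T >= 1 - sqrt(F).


Fuchs-van de Graaf (squared-fidelity convention): 1 - sqrt(F) <= T <= sqrt(1 - F).
Lower bound: T >= 1 - sqrt(F)
sqrt(F) = sqrt(0.276) = 0.5254
T >= 1 - 0.5254
T >= 0.4746

0.4746


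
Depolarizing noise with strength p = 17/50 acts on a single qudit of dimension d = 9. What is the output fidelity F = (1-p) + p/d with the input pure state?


F = (1-p) + p/d
= (1 - 0.3400) + 0.3400/9
= 0.6600 + 0.0378
= 0.6978

0.6978


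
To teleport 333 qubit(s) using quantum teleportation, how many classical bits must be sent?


Quantum teleportation requires 2 classical bits per qubit teleported.
333 qubit(s) -> 2 * 333 = 666 classical bits

666


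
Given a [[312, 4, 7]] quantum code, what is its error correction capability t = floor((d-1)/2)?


Code parameters: [[312, 4, 7]], distance d = 7.
Number of correctable errors = floor((d-1)/2)
= floor((7 - 1)/2)
= floor(6/2)
= 3

3


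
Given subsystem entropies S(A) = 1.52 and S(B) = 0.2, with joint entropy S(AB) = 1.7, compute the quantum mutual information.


I(A:B) = S(A) + S(B) - S(AB)
= 1.52 + 0.2 - 1.7
= 0.0200

0.0200


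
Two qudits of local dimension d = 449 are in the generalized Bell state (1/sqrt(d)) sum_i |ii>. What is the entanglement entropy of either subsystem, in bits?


For a maximally entangled state in d x d:
S = log2(d) = log2(449)
= 8.8106

8.8106


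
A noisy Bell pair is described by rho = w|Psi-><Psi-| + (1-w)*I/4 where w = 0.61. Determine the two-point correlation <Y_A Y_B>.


|Psi-> = (|01> - |10>)/sqrt(2)
For the pure Bell state, <Y_A Y_B> = -1 (Bell-state Pauli correlator).
The maximally-mixed part I/4 has tr(I/4 * P tensor P) = 0 for any traceless Pauli P.
So <Y_A Y_B>_rho = w * (-1) + (1 - w) * 0
= 0.61 * (-1)
= -0.6100

-0.6100


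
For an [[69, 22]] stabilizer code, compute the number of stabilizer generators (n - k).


For an [[n,k]] stabilizer code:
Number of stabilizer generators = n - k
= 69 - 22
= 47

47


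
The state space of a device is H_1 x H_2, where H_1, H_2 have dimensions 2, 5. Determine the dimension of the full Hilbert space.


dim(H_1 x H_2) = 2 * 5
= 10

10


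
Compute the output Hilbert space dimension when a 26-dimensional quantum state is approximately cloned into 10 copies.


Output space = H^(tensor 10) where dim(H) = 26
dim = 26^10
= 676 (after 2 factors)
= 17576 (after 3 factors)
= 456976 (after 4 factors)
= 11881376 (after 5 factors)
= 308915776 (after 6 factors)
= 8031810176 (after 7 factors)
= 208827064576 (after 8 factors)
= 5429503678976 (after 9 factors)
= 141167095653376 (after 10 factors)
= 141167095653376

141167095653376


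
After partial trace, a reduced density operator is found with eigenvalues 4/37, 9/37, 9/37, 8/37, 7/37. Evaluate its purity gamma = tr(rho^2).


tr(rho^2) = sum of eigenvalues squared
= (4/37)^2 + (9/37)^2 + (9/37)^2 + (8/37)^2 + (7/37)^2
= (16 + 81 + 81 + 64 + 49) / 1369
= 291/1369
= 0.2126

0.2126


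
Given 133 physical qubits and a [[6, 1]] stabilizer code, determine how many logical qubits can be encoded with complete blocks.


Each code block uses 6 physical qubits for 1 logical qubit(s).
Number of complete blocks = floor(133 / 6) = 22
Logical qubits = 22 * 1
= 22

22


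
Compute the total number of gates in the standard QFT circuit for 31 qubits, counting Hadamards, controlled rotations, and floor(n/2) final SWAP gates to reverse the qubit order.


Hadamard gates: 31
Controlled rotations: n*(n-1)/2 = 31*30/2 = 465
SWAP gates: floor(n/2) = floor(31/2) = 15
Total = 31 + 465 + 15
= 511

511


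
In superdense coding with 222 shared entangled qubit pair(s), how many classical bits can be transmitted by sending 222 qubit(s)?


Superdense coding allows 2 classical bits per shared entangled pair.
222 pair(s) -> 2 * 222 = 444 classical bits

444


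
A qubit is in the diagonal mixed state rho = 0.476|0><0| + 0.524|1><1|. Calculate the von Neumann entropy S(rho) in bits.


S = -p*log2(p) - (1-p)*log2(1-p)
p = 0.4760, 1-p = 0.5240
= -0.4760 * log2(0.4760) - 0.5240 * log2(0.5240)
= -(-0.5098) - (-0.4886)
= 0.9983

0.9983


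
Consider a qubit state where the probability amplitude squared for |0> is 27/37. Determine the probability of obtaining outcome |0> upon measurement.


|alpha|^2 = 27/37 = 0.7297
|beta|^2 = 1 - 27/37 = 10/37 = 0.2703
P(|0>) = |alpha|^2 = 0.7297

0.7297


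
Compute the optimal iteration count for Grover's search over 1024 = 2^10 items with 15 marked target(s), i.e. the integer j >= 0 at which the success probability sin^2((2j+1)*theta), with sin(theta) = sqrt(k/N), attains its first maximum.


After j Grover iterations the success probability is P(j) = sin^2((2j+1)*theta), where sin(theta) = sqrt(k/N).
N = 2^10 = 1024, k = 15
sin(theta) = sqrt(k/N) = 0.1210307296
theta = arcsin(sqrt(k/N)) = 0.1213281797 rad
P(j) reaches its first maximum when (2j+1)*theta is as close as possible to pi/2, i.e. j = round(pi/(4*theta) - 1/2).
pi/(4*theta) - 1/2 = 5.9733
(For comparison, the common estimate pi/4 * sqrt(N/k) = 6.4892; the exact maximiser is used here.)
Optimal iterations = 6

6


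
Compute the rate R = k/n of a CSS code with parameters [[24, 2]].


Code rate R = k/n
= 2/24
= 0.0833

0.0833


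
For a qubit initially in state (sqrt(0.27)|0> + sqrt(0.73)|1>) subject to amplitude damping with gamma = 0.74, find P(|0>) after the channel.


For amplitude damping with parameter gamma on state sqrt(a)|0> + sqrt(b)|1>:
alpha^2 = 0.27, beta^2 = 0.73
P(|0>) = alpha^2 + gamma * beta^2
= 0.27 + 0.74 * 0.73
= 0.27 + 0.5402
= 0.8102

0.8102


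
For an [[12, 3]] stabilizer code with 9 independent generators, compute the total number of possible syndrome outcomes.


Each stabilizer generator gives a binary (+1 or -1) measurement outcome.
With 9 independent generators:
Total syndromes = 2^9
= 512

512


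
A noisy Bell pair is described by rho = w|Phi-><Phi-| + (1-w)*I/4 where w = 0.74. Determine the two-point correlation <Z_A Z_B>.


|Phi-> = (|00> - |11>)/sqrt(2)
For the pure Bell state, <Z_A Z_B> = +1 (Bell-state Pauli correlator).
The maximally-mixed part I/4 has tr(I/4 * P tensor P) = 0 for any traceless Pauli P.
So <Z_A Z_B>_rho = w * (+1) + (1 - w) * 0
= 0.74 * (+1)
= 0.7400

0.7400


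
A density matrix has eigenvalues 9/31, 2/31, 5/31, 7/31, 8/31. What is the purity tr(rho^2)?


tr(rho^2) = sum of eigenvalues squared
= (9/31)^2 + (2/31)^2 + (5/31)^2 + (7/31)^2 + (8/31)^2
= (81 + 4 + 25 + 49 + 64) / 961
= 223/961
= 0.2320

0.2320


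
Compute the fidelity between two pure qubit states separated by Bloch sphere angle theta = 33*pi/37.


For states separated by angle theta on Bloch sphere:
F = cos^2(theta/2)
theta = 33*pi/37 = 2.8020
theta/2 = 1.4010
cos(theta/2) = 0.1690
F = 0.0286

0.0286


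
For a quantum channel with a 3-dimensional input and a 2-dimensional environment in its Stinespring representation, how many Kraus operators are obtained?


Tracing out the environment in an orthonormal basis {|i>_E} gives Kraus operators K_i = <i|_E U |0>_E.
Number of Kraus operators = dim(H_env) = d_env
= 2

2


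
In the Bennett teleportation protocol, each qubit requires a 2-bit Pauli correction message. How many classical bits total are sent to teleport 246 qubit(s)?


Quantum teleportation requires 2 classical bits per qubit teleported.
246 qubit(s) -> 2 * 246 = 492 classical bits

492


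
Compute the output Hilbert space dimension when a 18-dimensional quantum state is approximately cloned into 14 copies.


Output space = H^(tensor 14) where dim(H) = 18
dim = 18^14
= 324 (after 2 factors)
= 5832 (after 3 factors)
= 104976 (after 4 factors)
= 1889568 (after 5 factors)
= 34012224 (after 6 factors)
= 612220032 (after 7 factors)
= 11019960576 (after 8 factors)
= 198359290368 (after 9 factors)
= 3570467226624 (after 10 factors)
= 64268410079232 (after 11 factors)
= 1156831381426176 (after 12 factors)
= 20822964865671168 (after 13 factors)
= 374813367582081024 (after 14 factors)
= 374813367582081024

374813367582081024


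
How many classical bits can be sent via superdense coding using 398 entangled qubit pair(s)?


Superdense coding allows 2 classical bits per shared entangled pair.
398 pair(s) -> 2 * 398 = 796 classical bits

796


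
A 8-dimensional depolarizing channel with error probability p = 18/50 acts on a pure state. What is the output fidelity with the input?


F = (1-p) + p/d
= (1 - 0.3600) + 0.3600/8
= 0.6400 + 0.0450
= 0.6850

0.6850


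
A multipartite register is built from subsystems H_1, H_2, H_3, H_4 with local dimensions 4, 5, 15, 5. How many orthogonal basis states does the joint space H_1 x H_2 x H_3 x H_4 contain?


dim(H_1 x H_2 x H_3 x H_4) = 4 * 5 * 15 * 5
= 20 * 15 * 5
= 300 * 5
= 1500

1500


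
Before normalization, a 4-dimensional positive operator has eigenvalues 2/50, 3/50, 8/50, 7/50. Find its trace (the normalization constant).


tr(M) = sum of eigenvalues
= 2/50 + 3/50 + 8/50 + 7/50
= 20/50
= 0.4000

0.4000


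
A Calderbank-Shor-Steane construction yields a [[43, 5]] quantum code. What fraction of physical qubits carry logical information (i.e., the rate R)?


Code rate R = k/n
= 5/43
= 0.1163

0.1163


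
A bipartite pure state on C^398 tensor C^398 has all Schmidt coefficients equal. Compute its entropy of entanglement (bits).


For a maximally entangled state in d x d:
S = log2(d) = log2(398)
= 8.6366

8.6366


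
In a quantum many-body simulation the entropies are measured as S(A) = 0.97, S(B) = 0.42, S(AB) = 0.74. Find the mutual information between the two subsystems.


I(A:B) = S(A) + S(B) - S(AB)
= 0.97 + 0.42 - 0.74
= 0.6500

0.6500


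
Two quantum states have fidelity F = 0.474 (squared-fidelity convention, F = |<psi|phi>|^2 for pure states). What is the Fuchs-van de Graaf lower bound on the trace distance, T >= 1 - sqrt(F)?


Fuchs-van de Graaf (squared-fidelity convention): 1 - sqrt(F) <= T <= sqrt(1 - F).
Lower bound: T >= 1 - sqrt(F)
sqrt(F) = sqrt(0.474) = 0.6885
T >= 1 - 0.6885
T >= 0.3115

0.3115


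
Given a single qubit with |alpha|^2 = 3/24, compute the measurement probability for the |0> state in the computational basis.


|alpha|^2 = 3/24 = 0.1250
|beta|^2 = 1 - 3/24 = 21/24 = 0.8750
P(|0>) = |alpha|^2 = 0.1250

0.1250


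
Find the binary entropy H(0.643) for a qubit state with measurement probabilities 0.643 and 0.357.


S = -p*log2(p) - (1-p)*log2(1-p)
p = 0.6430, 1-p = 0.3570
= -0.6430 * log2(0.6430) - 0.3570 * log2(0.3570)
= -(-0.4097) - (-0.5305)
= 0.9402

0.9402


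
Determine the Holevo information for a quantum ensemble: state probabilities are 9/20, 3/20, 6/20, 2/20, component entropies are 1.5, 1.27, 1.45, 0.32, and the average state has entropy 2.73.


chi = S(rho) - sum_i p_i * S(rho_i)
Weighted entropy = 9/20 * 1.5 + 3/20 * 1.27 + 6/20 * 1.45 + 2/20 * 0.32
= 1.3325
chi = 2.73 - 1.3325
= 1.3975

1.3975


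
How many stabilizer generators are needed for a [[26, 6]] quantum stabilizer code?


For an [[n,k]] stabilizer code:
Number of stabilizer generators = n - k
= 26 - 6
= 20

20


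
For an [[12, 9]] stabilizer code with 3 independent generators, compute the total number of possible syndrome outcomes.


Each stabilizer generator gives a binary (+1 or -1) measurement outcome.
With 3 independent generators:
Total syndromes = 2^3
= 8

8


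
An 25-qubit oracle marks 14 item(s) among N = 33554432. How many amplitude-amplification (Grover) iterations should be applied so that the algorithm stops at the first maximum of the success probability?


After j Grover iterations the success probability is P(j) = sin^2((2j+1)*theta), where sin(theta) = sqrt(k/N).
N = 2^25 = 33554432, k = 14
sin(theta) = sqrt(k/N) = 0.0006459353787
theta = arcsin(sqrt(k/N)) = 0.0006459354236 rad
P(j) reaches its first maximum when (2j+1)*theta is as close as possible to pi/2, i.e. j = round(pi/(4*theta) - 1/2).
pi/(4*theta) - 1/2 = 1215.4082
(For comparison, the common estimate pi/4 * sqrt(N/k) = 1215.9083; the exact maximiser is used here.)
Optimal iterations = 1215

1215


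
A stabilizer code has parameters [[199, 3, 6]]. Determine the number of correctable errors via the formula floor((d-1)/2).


Code parameters: [[199, 3, 6]], distance d = 6.
Number of correctable errors = floor((d-1)/2)
= floor((6 - 1)/2)
= floor(5/2)
= 2

2


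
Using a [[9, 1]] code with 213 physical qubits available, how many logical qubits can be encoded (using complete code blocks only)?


Each code block uses 9 physical qubits for 1 logical qubit(s).
Number of complete blocks = floor(213 / 9) = 23
Logical qubits = 23 * 1
= 23

23


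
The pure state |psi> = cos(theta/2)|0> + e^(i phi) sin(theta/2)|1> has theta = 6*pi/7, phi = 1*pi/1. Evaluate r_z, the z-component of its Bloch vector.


theta = 2.6928, phi = 3.1416
r_z = cos(theta) = -0.9010

-0.9010


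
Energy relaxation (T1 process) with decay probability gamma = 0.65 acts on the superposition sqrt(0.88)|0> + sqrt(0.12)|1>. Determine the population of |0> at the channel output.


For amplitude damping with parameter gamma on state sqrt(a)|0> + sqrt(b)|1>:
alpha^2 = 0.88, beta^2 = 0.12
P(|0>) = alpha^2 + gamma * beta^2
= 0.88 + 0.65 * 0.12
= 0.88 + 0.0780
= 0.9580

0.9580


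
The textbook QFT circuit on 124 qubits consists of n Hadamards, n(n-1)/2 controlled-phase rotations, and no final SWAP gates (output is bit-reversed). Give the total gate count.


Hadamard gates: 124
Controlled rotations: n*(n-1)/2 = 124*123/2 = 7626
SWAP gates: 0 (omitted)
Total = 124 + 7626
= 7750

7750


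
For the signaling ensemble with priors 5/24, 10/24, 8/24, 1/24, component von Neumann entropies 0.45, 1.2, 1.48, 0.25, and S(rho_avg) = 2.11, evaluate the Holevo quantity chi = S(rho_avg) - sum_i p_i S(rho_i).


chi = S(rho) - sum_i p_i * S(rho_i)
Weighted entropy = 5/24 * 0.45 + 10/24 * 1.2 + 8/24 * 1.48 + 1/24 * 0.25
= 1.0975
chi = 2.11 - 1.0975
= 1.0125

1.0125


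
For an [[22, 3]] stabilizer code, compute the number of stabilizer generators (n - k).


For an [[n,k]] stabilizer code:
Number of stabilizer generators = n - k
= 22 - 3
= 19

19


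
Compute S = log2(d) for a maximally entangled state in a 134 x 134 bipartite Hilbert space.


For a maximally entangled state in d x d:
S = log2(d) = log2(134)
= 7.0661

7.0661


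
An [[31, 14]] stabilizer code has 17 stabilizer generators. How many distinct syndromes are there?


Each stabilizer generator gives a binary (+1 or -1) measurement outcome.
With 17 independent generators:
Total syndromes = 2^17
= 131072

131072


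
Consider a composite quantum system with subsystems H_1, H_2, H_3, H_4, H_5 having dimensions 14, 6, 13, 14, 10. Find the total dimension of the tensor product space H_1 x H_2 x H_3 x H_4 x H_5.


dim(H_1 x H_2 x H_3 x H_4 x H_5) = 14 * 6 * 13 * 14 * 10
= 84 * 13 * 14 * 10
= 1092 * 14 * 10
= 15288 * 10
= 152880

152880


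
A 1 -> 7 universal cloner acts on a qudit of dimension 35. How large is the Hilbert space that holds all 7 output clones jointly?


Output space = H^(tensor 7) where dim(H) = 35
dim = 35^7
= 1225 (after 2 factors)
= 42875 (after 3 factors)
= 1500625 (after 4 factors)
= 52521875 (after 5 factors)
= 1838265625 (after 6 factors)
= 64339296875 (after 7 factors)
= 64339296875

64339296875


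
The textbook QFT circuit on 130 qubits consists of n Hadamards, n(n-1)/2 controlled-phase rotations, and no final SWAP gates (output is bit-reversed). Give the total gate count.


Hadamard gates: 130
Controlled rotations: n*(n-1)/2 = 130*129/2 = 8385
SWAP gates: 0 (omitted)
Total = 130 + 8385
= 8515

8515


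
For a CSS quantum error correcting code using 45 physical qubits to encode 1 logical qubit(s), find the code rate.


Code rate R = k/n
= 1/45
= 0.0222

0.0222


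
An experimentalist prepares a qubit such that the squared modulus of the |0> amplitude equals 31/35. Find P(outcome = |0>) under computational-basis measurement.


|alpha|^2 = 31/35 = 0.8857
|beta|^2 = 1 - 31/35 = 4/35 = 0.1143
P(|0>) = |alpha|^2 = 0.8857

0.8857


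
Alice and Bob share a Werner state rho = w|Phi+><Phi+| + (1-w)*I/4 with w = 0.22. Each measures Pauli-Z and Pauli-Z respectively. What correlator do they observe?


|Phi+> = (|00> + |11>)/sqrt(2)
For the pure Bell state, <Z_A Z_B> = +1 (Bell-state Pauli correlator).
The maximally-mixed part I/4 has tr(I/4 * P tensor P) = 0 for any traceless Pauli P.
So <Z_A Z_B>_rho = w * (+1) + (1 - w) * 0
= 0.22 * (+1)
= 0.2200

0.2200


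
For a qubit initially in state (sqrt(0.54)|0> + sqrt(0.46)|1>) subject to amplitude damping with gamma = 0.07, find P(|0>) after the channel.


For amplitude damping with parameter gamma on state sqrt(a)|0> + sqrt(b)|1>:
alpha^2 = 0.54, beta^2 = 0.46
P(|0>) = alpha^2 + gamma * beta^2
= 0.54 + 0.07 * 0.46
= 0.54 + 0.0322
= 0.5722

0.5722


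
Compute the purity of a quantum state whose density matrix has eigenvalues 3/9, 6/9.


tr(rho^2) = sum of eigenvalues squared
= (3/9)^2 + (6/9)^2
= (9 + 36) / 81
= 45/81
= 0.5556

0.5556


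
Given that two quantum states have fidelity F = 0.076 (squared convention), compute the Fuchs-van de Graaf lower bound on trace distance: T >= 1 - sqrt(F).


Fuchs-van de Graaf (squared-fidelity convention): 1 - sqrt(F) <= T <= sqrt(1 - F).
Lower bound: T >= 1 - sqrt(F)
sqrt(F) = sqrt(0.076) = 0.2757
T >= 1 - 0.2757
T >= 0.7243

0.7243


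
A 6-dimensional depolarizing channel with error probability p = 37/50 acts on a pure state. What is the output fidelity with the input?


F = (1-p) + p/d
= (1 - 0.7400) + 0.7400/6
= 0.2600 + 0.1233
= 0.3833

0.3833


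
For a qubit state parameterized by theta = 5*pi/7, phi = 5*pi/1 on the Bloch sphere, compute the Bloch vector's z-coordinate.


theta = 2.2440, phi = 15.7080
r_z = cos(theta) = -0.6235

-0.6235


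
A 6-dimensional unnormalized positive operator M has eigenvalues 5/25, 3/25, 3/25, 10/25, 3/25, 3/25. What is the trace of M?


tr(M) = sum of eigenvalues
= 5/25 + 3/25 + 3/25 + 10/25 + 3/25 + 3/25
= 27/25
= 1.0800

1.0800


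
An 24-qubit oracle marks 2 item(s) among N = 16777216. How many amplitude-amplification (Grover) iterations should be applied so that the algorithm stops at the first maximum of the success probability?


After j Grover iterations the success probability is P(j) = sin^2((2j+1)*theta), where sin(theta) = sqrt(k/N).
N = 2^24 = 16777216, k = 2
sin(theta) = sqrt(k/N) = 0.000345266983
theta = arcsin(sqrt(k/N)) = 0.0003452669899 rad
P(j) reaches its first maximum when (2j+1)*theta is as close as possible to pi/2, i.e. j = round(pi/(4*theta) - 1/2).
pi/(4*theta) - 1/2 = 2274.2560
(For comparison, the common estimate pi/4 * sqrt(N/k) = 2274.7561; the exact maximiser is used here.)
Optimal iterations = 2274

2274


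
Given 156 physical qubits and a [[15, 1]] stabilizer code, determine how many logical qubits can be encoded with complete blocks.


Each code block uses 15 physical qubits for 1 logical qubit(s).
Number of complete blocks = floor(156 / 15) = 10
Logical qubits = 10 * 1
= 10

10
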